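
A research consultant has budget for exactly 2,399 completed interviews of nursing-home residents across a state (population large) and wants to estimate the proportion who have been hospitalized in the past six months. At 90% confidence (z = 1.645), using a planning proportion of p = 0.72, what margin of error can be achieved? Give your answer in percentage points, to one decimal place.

1.5

SE(p̂) = √[p(1−p)/n] = √[0.2016/2399] = 0.00917.
E = z × SE = 1.645 × 0.00917 = 0.01508, or 1.5 percentage points.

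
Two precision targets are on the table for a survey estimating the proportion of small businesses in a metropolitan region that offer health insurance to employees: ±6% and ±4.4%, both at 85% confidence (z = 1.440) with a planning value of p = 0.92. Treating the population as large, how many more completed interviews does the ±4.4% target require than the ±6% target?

At ±6%: n = 1.440² × 0.0736 / 0.060² ≈ 42.39 → 43.
At ±4.4%: n = 1.440² × 0.0736 / 0.044² ≈ 78.83 → 79.
Additional respondents: 79 − 43 = 36.

36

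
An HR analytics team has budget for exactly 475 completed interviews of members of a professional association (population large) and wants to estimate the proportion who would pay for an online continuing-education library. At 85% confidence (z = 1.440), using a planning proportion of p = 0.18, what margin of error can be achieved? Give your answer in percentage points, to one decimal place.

SE(p̂) = √[p(1−p)/n] = √[0.1476/475] = 0.01763.
E = z × SE = 1.440 × 0.01763 = 0.02538, or 2.5 percentage points.

2.5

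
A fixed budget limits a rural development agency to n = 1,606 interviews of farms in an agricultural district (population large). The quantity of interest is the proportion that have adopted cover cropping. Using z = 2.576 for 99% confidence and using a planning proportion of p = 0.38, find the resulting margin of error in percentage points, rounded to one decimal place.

SE(p̂) = √[p(1−p)/n] = √[0.2356/1606] = 0.01211.
E = z × SE = 2.576 × 0.01211 = 0.03120, or 3.1 percentage points.

3.1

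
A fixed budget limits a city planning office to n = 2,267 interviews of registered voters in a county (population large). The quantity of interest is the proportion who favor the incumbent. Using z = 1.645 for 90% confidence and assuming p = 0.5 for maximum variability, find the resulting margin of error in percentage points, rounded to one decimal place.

1.7

SE(p̂) = √[p(1−p)/n] = √[0.2500/2267] = 0.01050.
E = z × SE = 1.645 × 0.01050 = 0.01727, or 1.7 percentage points.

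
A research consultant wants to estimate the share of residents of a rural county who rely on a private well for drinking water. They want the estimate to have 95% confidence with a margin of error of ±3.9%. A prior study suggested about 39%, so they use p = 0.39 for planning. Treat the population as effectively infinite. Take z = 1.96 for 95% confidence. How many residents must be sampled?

601

With p = 0.39, p(1−p) = 0.2379.
n = z²·p(1−p)/E² = 1.96² × 0.2379 / 0.039² = 3.8416 × 0.2379 / 0.001521 ≈ 600.87.
Rounding up gives n = 601.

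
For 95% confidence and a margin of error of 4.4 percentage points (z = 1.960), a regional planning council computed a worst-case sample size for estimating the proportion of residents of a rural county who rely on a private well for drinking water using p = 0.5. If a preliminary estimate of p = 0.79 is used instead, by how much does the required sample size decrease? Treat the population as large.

Conservative (p = 0.5): n = 1.960² × 0.25 / 0.044² ≈ 496.07 → 497.
Using p = 0.79: p(1−p) = 0.1659, so n = 1.960² × 0.1659 / 0.044² ≈ 329.19 → 330.
Reduction: 497 − 330 = 167.

167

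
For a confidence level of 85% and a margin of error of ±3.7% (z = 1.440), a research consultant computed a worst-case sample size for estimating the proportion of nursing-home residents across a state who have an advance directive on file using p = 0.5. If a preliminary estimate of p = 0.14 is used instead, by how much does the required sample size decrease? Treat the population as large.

196

Conservative (p = 0.5): n = 1.440² × 0.25 / 0.037² ≈ 378.67 → 379.
Using p = 0.14: p(1−p) = 0.1204, so n = 1.440² × 0.1204 / 0.037² ≈ 182.37 → 183.
Reduction: 379 − 183 = 196.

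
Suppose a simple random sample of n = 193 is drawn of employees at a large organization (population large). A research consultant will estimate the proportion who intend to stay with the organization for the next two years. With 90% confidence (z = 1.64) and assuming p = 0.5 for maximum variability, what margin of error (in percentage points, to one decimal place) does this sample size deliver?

SE(p̂) = √[p(1−p)/n] = √[0.2500/193] = 0.03599.
E = z × SE = 1.64 × 0.03599 = 0.05902, or 5.9 percentage points.

5.9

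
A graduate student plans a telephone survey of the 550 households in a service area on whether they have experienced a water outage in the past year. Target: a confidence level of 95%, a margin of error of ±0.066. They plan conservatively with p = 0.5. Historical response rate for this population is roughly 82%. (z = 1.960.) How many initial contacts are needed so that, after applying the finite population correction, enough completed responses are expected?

193

Completed interviews needed (unadjusted): n₀ = 1.960² × 0.2500 / 0.066² ≈ 220.48 → 221.
FPC for N = 550: n = 221 / (1 + 220/550) = 221 / 1.4000 ≈ 157.86 → 158.
At an 82% response rate, contacts needed = 158 / 0.82 ≈ 192.68 → 193.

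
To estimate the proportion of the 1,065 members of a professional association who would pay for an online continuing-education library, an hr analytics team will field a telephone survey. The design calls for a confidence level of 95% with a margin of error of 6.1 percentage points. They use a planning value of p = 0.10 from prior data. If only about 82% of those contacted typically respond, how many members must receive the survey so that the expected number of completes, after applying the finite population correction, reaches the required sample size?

105

For 95% confidence, z = 1.960.
Completed interviews needed (unadjusted): n₀ = 1.960² × 0.0900 / 0.061² ≈ 92.92 → 93.
FPC for N = 1,065: n = 93 / (1 + 92/1065) = 93 / 1.0864 ≈ 85.61 → 86.
At an 82% response rate, contacts needed = 86 / 0.82 ≈ 104.88 → 105.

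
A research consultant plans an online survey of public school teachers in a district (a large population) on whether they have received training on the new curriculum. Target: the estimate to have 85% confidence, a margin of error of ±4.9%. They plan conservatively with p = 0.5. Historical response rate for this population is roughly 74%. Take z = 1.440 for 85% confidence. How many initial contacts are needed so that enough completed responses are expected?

292

Completed interviews needed: n₀ = 1.440² × 0.2500 / 0.049² ≈ 215.91 → 216.
At a 74% response rate, contacts needed = 216 / 0.74 ≈ 291.89 → 292.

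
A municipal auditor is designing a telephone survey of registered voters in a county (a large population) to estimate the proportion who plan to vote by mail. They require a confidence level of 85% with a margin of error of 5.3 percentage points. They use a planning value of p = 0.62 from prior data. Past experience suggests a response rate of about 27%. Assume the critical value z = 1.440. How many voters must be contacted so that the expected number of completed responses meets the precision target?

645

Completed interviews needed: n₀ = 1.440² × 0.2356 / 0.053² ≈ 173.92 → 174.
At a 27% response rate, contacts needed = 174 / 0.27 ≈ 644.44 → 645.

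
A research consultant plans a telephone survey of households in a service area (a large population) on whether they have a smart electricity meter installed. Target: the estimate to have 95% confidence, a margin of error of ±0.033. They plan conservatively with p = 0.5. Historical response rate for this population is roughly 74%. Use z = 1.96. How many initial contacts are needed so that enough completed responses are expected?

Completed interviews needed: n₀ = 1.96² × 0.2500 / 0.033² ≈ 881.91 → 882.
At a 74% response rate, contacts needed = 882 / 0.74 ≈ 1191.89 → 1192.

1192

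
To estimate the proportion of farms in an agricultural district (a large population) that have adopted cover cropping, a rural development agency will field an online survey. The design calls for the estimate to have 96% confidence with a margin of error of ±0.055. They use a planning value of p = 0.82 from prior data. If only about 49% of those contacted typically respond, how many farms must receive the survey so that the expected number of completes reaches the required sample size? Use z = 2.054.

Completed interviews needed: n₀ = 2.054² × 0.1476 / 0.055² ≈ 205.86 → 206.
At a 49% response rate, contacts needed = 206 / 0.49 ≈ 420.41 → 421.

421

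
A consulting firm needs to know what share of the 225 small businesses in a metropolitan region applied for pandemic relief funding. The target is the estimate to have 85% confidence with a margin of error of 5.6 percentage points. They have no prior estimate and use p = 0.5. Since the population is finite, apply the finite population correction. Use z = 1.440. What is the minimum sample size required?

Unadjusted: n₀ = 1.440² × 0.50 × 0.50 / 0.056² ≈ 165.31, so n₀ = 166.
Finite population correction with N = 225: n = n₀ / (1 + (n₀−1)/N) = 166 / (1 + 165/225) = 166 / 1.7333 ≈ 95.77.
Rounding up, n = 96.

96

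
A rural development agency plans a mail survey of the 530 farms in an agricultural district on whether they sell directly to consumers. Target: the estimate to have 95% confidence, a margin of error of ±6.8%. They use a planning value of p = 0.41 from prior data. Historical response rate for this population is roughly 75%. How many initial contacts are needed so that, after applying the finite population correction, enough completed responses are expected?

195

For 95% confidence, z = 1.960.
Completed interviews needed (unadjusted): n₀ = 1.960² × 0.2419 / 0.068² ≈ 200.97 → 201.
FPC for N = 530: n = 201 / (1 + 200/530) = 201 / 1.3774 ≈ 145.93 → 146.
At a 75% response rate, contacts needed = 146 / 0.75 ≈ 194.67 → 195.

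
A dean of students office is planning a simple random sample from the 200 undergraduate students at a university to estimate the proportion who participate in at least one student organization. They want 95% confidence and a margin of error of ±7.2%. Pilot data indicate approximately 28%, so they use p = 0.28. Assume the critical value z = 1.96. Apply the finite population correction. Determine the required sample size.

Unadjusted: n₀ = 1.96² × 0.28 × 0.72 / 0.072² ≈ 149.40, so n₀ = 150.
Finite population correction with N = 200: n = n₀ / (1 + (n₀−1)/N) = 150 / (1 + 149/200) = 150 / 1.7450 ≈ 85.96.
Rounding up, n = 86.

86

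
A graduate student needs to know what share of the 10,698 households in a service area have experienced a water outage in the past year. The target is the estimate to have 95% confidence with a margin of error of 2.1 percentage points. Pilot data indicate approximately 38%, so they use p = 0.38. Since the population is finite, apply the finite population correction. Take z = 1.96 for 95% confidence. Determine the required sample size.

Unadjusted: n₀ = 1.96² × 0.38 × 0.62 / 0.021² ≈ 2052.34, so n₀ = 2053.
Finite population correction with N = 10,698: n = n₀ / (1 + (n₀−1)/N) = 2053 / (1 + 2052/10698) = 2053 / 1.1918 ≈ 1722.59.
Rounding up, n = 1723.

1723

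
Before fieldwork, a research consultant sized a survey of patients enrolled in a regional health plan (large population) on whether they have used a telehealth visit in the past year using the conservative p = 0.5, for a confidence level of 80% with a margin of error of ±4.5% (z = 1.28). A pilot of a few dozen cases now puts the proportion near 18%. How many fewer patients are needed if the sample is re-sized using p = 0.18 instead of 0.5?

Conservative (p = 0.5): n = 1.28² × 0.25 / 0.045² ≈ 202.27 → 203.
Using p = 0.18: p(1−p) = 0.1476, so n = 1.28² × 0.1476 / 0.045² ≈ 119.42 → 120.
Reduction: 203 − 120 = 83.

83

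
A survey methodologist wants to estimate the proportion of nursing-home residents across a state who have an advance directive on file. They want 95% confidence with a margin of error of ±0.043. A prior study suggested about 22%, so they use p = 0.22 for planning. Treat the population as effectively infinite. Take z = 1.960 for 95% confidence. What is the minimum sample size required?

With p = 0.22, p(1−p) = 0.1716.
n = z²·p(1−p)/E² = 1.960² × 0.1716 / 0.043² = 3.8416 × 0.1716 / 0.001849 ≈ 356.53.
Rounding up gives n = 357.

357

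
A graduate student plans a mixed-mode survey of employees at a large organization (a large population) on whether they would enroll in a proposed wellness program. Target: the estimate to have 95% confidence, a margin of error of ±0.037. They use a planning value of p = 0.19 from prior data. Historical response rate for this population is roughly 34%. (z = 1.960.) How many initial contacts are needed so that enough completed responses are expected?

Completed interviews needed: n₀ = 1.960² × 0.1539 / 0.037² ≈ 431.86 → 432.
At a 34% response rate, contacts needed = 432 / 0.34 ≈ 1270.59 → 1271.

1271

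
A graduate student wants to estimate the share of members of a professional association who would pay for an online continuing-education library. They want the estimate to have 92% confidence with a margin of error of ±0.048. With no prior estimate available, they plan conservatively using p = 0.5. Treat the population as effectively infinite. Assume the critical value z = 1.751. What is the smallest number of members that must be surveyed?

With p = 0.5, p(1−p) = 0.25.
n = z²·p(1−p)/E² = 1.751² × 0.2500 / 0.048² = 3.0660 × 0.2500 / 0.002304 ≈ 332.68.
Rounding up gives n = 333.

333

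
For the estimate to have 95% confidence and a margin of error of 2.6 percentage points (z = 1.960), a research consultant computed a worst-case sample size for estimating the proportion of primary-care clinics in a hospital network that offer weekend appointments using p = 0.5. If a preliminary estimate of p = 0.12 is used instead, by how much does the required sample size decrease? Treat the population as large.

Conservative (p = 0.5): n = 1.960² × 0.25 / 0.026² ≈ 1420.71 → 1421.
Using p = 0.12: p(1−p) = 0.1056, so n = 1.960² × 0.1056 / 0.026² ≈ 600.11 → 601.
Reduction: 1421 − 601 = 820.

820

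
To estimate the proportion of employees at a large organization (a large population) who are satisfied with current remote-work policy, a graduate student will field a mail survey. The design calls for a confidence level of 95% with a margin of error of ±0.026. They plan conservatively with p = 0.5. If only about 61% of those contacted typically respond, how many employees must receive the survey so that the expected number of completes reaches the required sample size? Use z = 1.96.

2330

Completed interviews needed: n₀ = 1.96² × 0.2500 / 0.026² ≈ 1420.71 → 1421.
At a 61% response rate, contacts needed = 1421 / 0.61 ≈ 2329.51 → 2330.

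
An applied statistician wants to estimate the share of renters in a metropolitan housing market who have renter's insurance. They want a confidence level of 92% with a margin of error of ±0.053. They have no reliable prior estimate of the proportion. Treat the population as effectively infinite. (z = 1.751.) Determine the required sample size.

With no prior estimate, use p = 0.5, giving p(1−p) = 0.25.
n = z²·p(1−p)/E² = 1.751² × 0.2500 / 0.053² = 3.0660 × 0.2500 / 0.002809 ≈ 272.87.
Rounding up gives n = 273.

273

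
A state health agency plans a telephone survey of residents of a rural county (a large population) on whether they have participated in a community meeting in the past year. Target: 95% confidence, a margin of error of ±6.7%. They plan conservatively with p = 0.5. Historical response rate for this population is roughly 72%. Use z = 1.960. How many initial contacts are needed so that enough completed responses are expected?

298

Completed interviews needed: n₀ = 1.960² × 0.2500 / 0.067² ≈ 213.95 → 214.
At a 72% response rate, contacts needed = 214 / 0.72 ≈ 297.22 → 298.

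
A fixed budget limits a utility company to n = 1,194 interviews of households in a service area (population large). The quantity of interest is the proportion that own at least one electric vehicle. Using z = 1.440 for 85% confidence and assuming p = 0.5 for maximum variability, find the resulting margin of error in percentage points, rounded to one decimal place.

SE(p̂) = √[p(1−p)/n] = √[0.2500/1194] = 0.01447.
E = z × SE = 1.440 × 0.01447 = 0.02084, or 2.1 percentage points.

2.1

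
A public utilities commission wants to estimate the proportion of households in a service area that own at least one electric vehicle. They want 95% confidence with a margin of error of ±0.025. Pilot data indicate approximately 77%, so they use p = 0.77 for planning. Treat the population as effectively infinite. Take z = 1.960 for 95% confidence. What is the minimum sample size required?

1089

With p = 0.77, p(1−p) = 0.1771.
n = z²·p(1−p)/E² = 1.960² × 0.1771 / 0.025² = 3.8416 × 0.1771 / 0.000625 ≈ 1088.56.
Rounding up gives n = 1089.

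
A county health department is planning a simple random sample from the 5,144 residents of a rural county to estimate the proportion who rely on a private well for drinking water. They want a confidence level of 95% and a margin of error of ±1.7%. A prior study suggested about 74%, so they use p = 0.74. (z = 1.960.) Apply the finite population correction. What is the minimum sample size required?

1709

Unadjusted: n₀ = 1.960² × 0.74 × 0.26 / 0.017² ≈ 2557.52, so n₀ = 2558.
Finite population correction with N = 5,144: n = n₀ / (1 + (n₀−1)/N) = 2558 / (1 + 2557/5144) = 2558 / 1.4971 ≈ 1708.65.
Rounding up, n = 1709.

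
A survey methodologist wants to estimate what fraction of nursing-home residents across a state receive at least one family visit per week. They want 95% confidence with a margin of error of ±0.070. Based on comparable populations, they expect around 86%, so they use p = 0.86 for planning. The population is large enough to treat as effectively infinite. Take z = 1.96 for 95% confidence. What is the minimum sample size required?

95

With p = 0.86, p(1−p) = 0.1204.
n = z²·p(1−p)/E² = 1.96² × 0.1204 / 0.070² = 3.8416 × 0.1204 / 0.004900 ≈ 94.39.
Rounding up gives n = 95.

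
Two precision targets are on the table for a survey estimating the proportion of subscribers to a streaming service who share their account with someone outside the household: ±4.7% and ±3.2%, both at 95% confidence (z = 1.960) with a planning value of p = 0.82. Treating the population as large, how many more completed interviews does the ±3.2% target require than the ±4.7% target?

At ±4.7%: n = 1.960² × 0.1476 / 0.047² ≈ 256.69 → 257.
At ±3.2%: n = 1.960² × 0.1476 / 0.032² ≈ 553.73 → 554.
Additional respondents: 554 − 257 = 297.

297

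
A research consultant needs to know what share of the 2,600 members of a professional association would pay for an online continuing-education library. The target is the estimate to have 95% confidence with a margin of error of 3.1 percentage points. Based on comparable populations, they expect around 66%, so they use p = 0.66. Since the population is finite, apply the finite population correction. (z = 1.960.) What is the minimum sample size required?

Unadjusted: n₀ = 1.960² × 0.66 × 0.34 / 0.031² ≈ 897.04, so n₀ = 898.
Finite population correction with N = 2,600: n = n₀ / (1 + (n₀−1)/N) = 898 / (1 + 897/2600) = 898 / 1.3450 ≈ 667.66.
Rounding up, n = 668.

668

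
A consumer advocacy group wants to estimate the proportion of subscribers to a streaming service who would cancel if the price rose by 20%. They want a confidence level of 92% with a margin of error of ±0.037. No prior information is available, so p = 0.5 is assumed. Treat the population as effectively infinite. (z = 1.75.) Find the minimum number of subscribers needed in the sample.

With p = 0.5, p(1−p) = 0.25.
n = z²·p(1−p)/E² = 1.75² × 0.2500 / 0.037² = 3.0625 × 0.2500 / 0.001369 ≈ 559.26.
Rounding up gives n = 560.

560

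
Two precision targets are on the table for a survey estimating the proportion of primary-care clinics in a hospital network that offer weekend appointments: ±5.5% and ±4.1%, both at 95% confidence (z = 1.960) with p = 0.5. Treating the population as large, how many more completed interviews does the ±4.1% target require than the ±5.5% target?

At ±5.5%: n = 1.960² × 0.2500 / 0.055² ≈ 317.49 → 318.
At ±4.1%: n = 1.960² × 0.2500 / 0.041² ≈ 571.33 → 572.
Additional respondents: 572 − 318 = 254.

254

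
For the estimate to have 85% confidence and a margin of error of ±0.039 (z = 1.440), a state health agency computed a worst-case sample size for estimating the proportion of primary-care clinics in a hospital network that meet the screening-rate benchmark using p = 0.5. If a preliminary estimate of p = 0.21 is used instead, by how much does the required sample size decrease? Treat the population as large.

Conservative (p = 0.5): n = 1.440² × 0.25 / 0.039² ≈ 340.83 → 341.
Using p = 0.21: p(1−p) = 0.1659, so n = 1.440² × 0.1659 / 0.039² ≈ 226.17 → 227.
Reduction: 341 − 227 = 114.

114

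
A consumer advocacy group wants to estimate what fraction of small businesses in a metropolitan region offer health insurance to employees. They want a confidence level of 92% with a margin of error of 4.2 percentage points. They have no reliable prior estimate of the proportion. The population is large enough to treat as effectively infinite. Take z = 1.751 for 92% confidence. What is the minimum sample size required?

435

With no prior estimate, use p = 0.5, giving p(1−p) = 0.25.
n = z²·p(1−p)/E² = 1.751² × 0.2500 / 0.042² = 3.0660 × 0.2500 / 0.001764 ≈ 434.52.
Rounding up gives n = 435.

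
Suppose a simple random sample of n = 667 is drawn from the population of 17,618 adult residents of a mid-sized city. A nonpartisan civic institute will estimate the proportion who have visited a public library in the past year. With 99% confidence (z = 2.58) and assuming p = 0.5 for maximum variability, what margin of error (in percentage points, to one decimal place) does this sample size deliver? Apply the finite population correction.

4.9

Finite-population factor: (N−n)/(N−1) = (17618−667)/(17618−1) = 0.9622.
SE(p̂) = √[p(1−p)/n · (N−n)/(N−1)] = √[0.2500/667 × 0.9622] = 0.01899.
E = z × SE = 2.58 × 0.01899 = 0.04900 ≈ 4.9 percentage points.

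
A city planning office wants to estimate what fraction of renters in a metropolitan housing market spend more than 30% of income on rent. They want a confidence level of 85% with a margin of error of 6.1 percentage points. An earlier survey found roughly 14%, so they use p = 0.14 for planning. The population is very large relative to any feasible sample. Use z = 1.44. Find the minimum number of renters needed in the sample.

68

With p = 0.14, p(1−p) = 0.1204.
n = z²·p(1−p)/E² = 1.44² × 0.1204 / 0.061² = 2.0736 × 0.1204 / 0.003721 ≈ 67.10.
Rounding up gives n = 68.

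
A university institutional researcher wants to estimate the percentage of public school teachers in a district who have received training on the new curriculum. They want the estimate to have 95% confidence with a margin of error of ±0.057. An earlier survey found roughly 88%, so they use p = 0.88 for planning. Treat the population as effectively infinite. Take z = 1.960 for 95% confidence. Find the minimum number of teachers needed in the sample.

125

With p = 0.88, p(1−p) = 0.1056.
n = z²·p(1−p)/E² = 1.960² × 0.1056 / 0.057² = 3.8416 × 0.1056 / 0.003249 ≈ 124.86.
Rounding up gives n = 125.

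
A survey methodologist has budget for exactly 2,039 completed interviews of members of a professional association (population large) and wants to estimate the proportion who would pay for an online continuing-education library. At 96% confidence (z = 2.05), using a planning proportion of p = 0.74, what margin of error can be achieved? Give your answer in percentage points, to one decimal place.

2.0

SE(p̂) = √[p(1−p)/n] = √[0.1924/2039] = 0.00971.
E = z × SE = 2.05 × 0.00971 = 0.01991, or 2.0 percentage points.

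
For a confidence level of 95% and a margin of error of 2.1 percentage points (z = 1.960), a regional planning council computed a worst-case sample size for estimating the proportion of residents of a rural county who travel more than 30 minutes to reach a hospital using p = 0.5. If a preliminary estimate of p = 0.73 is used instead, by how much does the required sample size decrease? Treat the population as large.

Conservative (p = 0.5): n = 1.960² × 0.25 / 0.021² ≈ 2177.78 → 2178.
Using p = 0.73: p(1−p) = 0.1971, so n = 1.960² × 0.1971 / 0.021² ≈ 1716.96 → 1717.
Reduction: 2178 − 1717 = 461.

461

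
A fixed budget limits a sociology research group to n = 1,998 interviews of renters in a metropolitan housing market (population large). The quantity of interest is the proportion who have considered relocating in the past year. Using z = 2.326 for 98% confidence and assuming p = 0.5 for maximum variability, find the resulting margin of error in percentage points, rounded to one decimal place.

SE(p̂) = √[p(1−p)/n] = √[0.2500/1998] = 0.01119.
E = z × SE = 2.326 × 0.01119 = 0.02602, or 2.6 percentage points.

2.6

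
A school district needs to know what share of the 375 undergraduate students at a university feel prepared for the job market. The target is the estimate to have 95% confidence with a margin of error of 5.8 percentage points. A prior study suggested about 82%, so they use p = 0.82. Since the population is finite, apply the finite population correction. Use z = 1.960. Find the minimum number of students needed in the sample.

117

Unadjusted: n₀ = 1.960² × 0.82 × 0.18 / 0.058² ≈ 168.56, so n₀ = 169.
Finite population correction with N = 375: n = n₀ / (1 + (n₀−1)/N) = 169 / (1 + 168/375) = 169 / 1.4480 ≈ 116.71.
Rounding up, n = 117.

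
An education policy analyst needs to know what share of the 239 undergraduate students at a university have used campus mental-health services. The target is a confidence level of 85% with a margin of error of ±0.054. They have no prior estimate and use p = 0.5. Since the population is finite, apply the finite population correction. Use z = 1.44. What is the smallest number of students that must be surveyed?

103

Unadjusted: n₀ = 1.44² × 0.50 × 0.50 / 0.054² ≈ 177.78, so n₀ = 178.
Finite population correction with N = 239: n = n₀ / (1 + (n₀−1)/N) = 178 / (1 + 177/239) = 178 / 1.7406 ≈ 102.26.
Rounding up, n = 103.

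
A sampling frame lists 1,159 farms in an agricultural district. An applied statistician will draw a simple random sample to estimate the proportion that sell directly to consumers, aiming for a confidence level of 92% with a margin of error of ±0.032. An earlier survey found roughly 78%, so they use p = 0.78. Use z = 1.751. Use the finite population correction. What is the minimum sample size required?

Unadjusted: n₀ = 1.751² × 0.78 × 0.22 / 0.032² ≈ 513.79, so n₀ = 514.
Finite population correction with N = 1,159: n = n₀ / (1 + (n₀−1)/N) = 514 / (1 + 513/1159) = 514 / 1.4426 ≈ 356.30.
Rounding up, n = 357.

357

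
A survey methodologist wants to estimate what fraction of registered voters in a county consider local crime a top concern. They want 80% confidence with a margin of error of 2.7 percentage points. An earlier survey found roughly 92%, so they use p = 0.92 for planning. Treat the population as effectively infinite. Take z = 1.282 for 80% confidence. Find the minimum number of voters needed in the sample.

166

With p = 0.92, p(1−p) = 0.0736.
n = z²·p(1−p)/E² = 1.282² × 0.0736 / 0.027² = 1.6435 × 0.0736 / 0.000729 ≈ 165.93.
Rounding up gives n = 166.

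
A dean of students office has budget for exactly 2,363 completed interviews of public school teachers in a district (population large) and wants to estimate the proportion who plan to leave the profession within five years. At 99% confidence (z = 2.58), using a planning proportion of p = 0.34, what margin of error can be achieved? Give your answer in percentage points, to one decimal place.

SE(p̂) = √[p(1−p)/n] = √[0.2244/2363] = 0.00974.
E = z × SE = 2.58 × 0.00974 = 0.02514, or 2.5 percentage points.

2.5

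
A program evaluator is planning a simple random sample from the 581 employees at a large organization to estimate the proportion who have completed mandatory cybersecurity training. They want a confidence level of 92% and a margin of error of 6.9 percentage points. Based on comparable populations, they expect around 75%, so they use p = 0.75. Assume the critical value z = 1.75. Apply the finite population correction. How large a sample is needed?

101

Unadjusted: n₀ = 1.75² × 0.75 × 0.25 / 0.069² ≈ 120.61, so n₀ = 121.
Finite population correction with N = 581: n = n₀ / (1 + (n₀−1)/N) = 121 / (1 + 120/581) = 121 / 1.2065 ≈ 100.29.
Rounding up, n = 101.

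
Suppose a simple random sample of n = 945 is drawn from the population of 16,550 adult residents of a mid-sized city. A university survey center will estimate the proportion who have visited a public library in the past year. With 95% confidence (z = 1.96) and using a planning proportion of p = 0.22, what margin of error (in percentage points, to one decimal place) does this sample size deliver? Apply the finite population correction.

Finite-population factor: (N−n)/(N−1) = (16550−945)/(16550−1) = 0.9430.
SE(p̂) = √[p(1−p)/n · (N−n)/(N−1)] = √[0.1716/945 × 0.9430] = 0.01309.
E = z × SE = 1.96 × 0.01309 = 0.02565 ≈ 2.6 percentage points.

2.6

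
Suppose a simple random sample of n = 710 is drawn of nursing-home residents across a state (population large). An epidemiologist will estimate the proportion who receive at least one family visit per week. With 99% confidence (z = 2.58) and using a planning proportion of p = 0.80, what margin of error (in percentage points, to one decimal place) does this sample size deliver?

3.9

SE(p̂) = √[p(1−p)/n] = √[0.1600/710] = 0.01501.
E = z × SE = 2.58 × 0.01501 = 0.03873, or 3.9 percentage points.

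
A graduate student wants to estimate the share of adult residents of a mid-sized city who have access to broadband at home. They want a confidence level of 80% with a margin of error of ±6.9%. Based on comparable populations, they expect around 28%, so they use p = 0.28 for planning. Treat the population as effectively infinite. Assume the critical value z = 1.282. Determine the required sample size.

With p = 0.28, p(1−p) = 0.2016.
n = z²·p(1−p)/E² = 1.282² × 0.2016 / 0.069² = 1.6435 × 0.2016 / 0.004761 ≈ 69.59.
Rounding up gives n = 70.

70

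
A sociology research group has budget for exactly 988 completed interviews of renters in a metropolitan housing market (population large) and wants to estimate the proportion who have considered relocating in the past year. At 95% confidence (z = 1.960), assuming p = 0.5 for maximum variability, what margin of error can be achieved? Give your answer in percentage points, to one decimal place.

3.1

SE(p̂) = √[p(1−p)/n] = √[0.2500/988] = 0.01591.
E = z × SE = 1.960 × 0.01591 = 0.03118, or 3.1 percentage points.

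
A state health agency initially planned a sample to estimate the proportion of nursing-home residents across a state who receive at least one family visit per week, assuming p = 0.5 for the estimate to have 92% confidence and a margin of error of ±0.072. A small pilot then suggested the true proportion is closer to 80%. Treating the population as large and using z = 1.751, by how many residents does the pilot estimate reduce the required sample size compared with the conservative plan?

53

Conservative (p = 0.5): n = 1.751² × 0.25 / 0.072² ≈ 147.86 → 148.
Using p = 0.80: p(1−p) = 0.1600, so n = 1.751² × 0.1600 / 0.072² ≈ 94.63 → 95.
Reduction: 148 − 95 = 53.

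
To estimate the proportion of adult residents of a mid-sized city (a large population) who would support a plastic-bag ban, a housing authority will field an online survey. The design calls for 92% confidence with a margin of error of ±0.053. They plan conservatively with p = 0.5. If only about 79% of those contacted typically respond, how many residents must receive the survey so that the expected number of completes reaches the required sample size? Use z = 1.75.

346

Completed interviews needed: n₀ = 1.75² × 0.2500 / 0.053² ≈ 272.56 → 273.
At a 79% response rate, contacts needed = 273 / 0.79 ≈ 345.57 → 346.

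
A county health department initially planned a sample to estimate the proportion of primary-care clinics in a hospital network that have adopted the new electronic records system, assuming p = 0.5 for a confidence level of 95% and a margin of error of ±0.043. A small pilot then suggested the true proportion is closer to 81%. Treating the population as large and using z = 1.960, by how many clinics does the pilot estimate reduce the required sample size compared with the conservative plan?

Conservative (p = 0.5): n = 1.960² × 0.25 / 0.043² ≈ 519.42 → 520.
Using p = 0.81: p(1−p) = 0.1539, so n = 1.960² × 0.1539 / 0.043² ≈ 319.75 → 320.
Reduction: 520 − 320 = 200.

200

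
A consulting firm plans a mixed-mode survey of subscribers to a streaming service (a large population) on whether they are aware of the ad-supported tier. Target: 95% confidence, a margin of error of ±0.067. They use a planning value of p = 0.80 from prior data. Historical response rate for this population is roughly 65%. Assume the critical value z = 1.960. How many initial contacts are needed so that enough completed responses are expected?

Completed interviews needed: n₀ = 1.960² × 0.1600 / 0.067² ≈ 136.92 → 137.
At a 65% response rate, contacts needed = 137 / 0.65 ≈ 210.77 → 211.

211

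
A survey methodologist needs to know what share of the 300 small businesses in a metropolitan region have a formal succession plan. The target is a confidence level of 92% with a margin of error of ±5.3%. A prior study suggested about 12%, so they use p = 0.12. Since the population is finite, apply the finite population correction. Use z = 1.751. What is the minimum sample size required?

84

Unadjusted: n₀ = 1.751² × 0.12 × 0.88 / 0.053² ≈ 115.26, so n₀ = 116.
Finite population correction with N = 300: n = n₀ / (1 + (n₀−1)/N) = 116 / (1 + 115/300) = 116 / 1.3833 ≈ 83.86.
Rounding up, n = 84.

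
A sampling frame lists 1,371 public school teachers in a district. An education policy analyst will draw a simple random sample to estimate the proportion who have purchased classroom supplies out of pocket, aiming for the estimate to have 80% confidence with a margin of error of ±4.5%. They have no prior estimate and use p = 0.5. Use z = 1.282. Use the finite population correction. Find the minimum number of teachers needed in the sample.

177

Unadjusted: n₀ = 1.282² × 0.50 × 0.50 / 0.045² ≈ 202.90, so n₀ = 203.
Finite population correction with N = 1,371: n = n₀ / (1 + (n₀−1)/N) = 203 / (1 + 202/1371) = 203 / 1.1473 ≈ 176.93.
Rounding up, n = 177.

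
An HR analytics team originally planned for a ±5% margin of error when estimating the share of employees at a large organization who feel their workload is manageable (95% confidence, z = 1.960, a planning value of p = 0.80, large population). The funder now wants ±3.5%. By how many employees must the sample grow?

256

At ±5%: n = 1.960² × 0.1600 / 0.050² ≈ 245.86 → 246.
At ±3.5%: n = 1.960² × 0.1600 / 0.035² ≈ 501.76 → 502.
Additional respondents: 502 − 246 = 256.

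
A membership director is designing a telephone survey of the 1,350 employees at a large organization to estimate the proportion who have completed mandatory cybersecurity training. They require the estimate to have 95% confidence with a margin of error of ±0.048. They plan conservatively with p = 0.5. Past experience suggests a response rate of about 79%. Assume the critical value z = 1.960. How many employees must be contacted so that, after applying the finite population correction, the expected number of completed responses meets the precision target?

404

Completed interviews needed (unadjusted): n₀ = 1.960² × 0.2500 / 0.048² ≈ 416.84 → 417.
FPC for N = 1,350: n = 417 / (1 + 416/1350) = 417 / 1.3081 ≈ 318.77 → 319.
At a 79% response rate, contacts needed = 319 / 0.79 ≈ 403.80 → 404.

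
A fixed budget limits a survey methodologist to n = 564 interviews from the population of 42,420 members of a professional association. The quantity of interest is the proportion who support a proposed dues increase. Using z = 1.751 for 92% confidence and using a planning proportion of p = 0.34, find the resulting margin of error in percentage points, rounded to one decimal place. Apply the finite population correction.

Finite-population factor: (N−n)/(N−1) = (42420−564)/(42420−1) = 0.9867.
SE(p̂) = √[p(1−p)/n · (N−n)/(N−1)] = √[0.2244/564 × 0.9867] = 0.01981.
E = z × SE = 1.751 × 0.01981 = 0.03469 ≈ 3.5 percentage points.

3.5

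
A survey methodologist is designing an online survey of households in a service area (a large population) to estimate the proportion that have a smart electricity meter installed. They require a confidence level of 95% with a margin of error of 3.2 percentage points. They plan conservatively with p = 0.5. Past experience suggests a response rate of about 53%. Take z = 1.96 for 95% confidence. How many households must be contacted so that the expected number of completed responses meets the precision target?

1770

Completed interviews needed: n₀ = 1.96² × 0.2500 / 0.032² ≈ 937.89 → 938.
At a 53% response rate, contacts needed = 938 / 0.53 ≈ 1769.81 → 1770.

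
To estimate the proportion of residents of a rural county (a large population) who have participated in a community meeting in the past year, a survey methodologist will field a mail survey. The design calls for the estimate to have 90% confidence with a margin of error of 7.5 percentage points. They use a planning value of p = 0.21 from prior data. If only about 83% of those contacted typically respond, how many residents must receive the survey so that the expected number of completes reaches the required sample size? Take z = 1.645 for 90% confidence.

97

Completed interviews needed: n₀ = 1.645² × 0.1659 / 0.075² ≈ 79.81 → 80.
At an 83% response rate, contacts needed = 80 / 0.83 ≈ 96.39 → 97.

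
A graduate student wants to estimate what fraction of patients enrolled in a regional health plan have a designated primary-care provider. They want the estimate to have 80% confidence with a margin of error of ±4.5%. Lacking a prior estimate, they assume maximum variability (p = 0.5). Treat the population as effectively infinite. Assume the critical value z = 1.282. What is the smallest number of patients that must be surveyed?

With p = 0.5, p(1−p) = 0.25.
n = z²·p(1−p)/E² = 1.282² × 0.2500 / 0.045² = 1.6435 × 0.2500 / 0.002025 ≈ 202.90.
Rounding up gives n = 203.

203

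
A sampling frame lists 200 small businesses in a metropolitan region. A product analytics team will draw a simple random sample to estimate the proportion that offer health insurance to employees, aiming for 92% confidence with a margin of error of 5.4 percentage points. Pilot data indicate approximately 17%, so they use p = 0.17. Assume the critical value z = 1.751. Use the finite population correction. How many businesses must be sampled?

86

Unadjusted: n₀ = 1.751² × 0.17 × 0.83 / 0.054² ≈ 148.36, so n₀ = 149.
Finite population correction with N = 200: n = n₀ / (1 + (n₀−1)/N) = 149 / (1 + 148/200) = 149 / 1.7400 ≈ 85.63.
Rounding up, n = 86.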